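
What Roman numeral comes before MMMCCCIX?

MMMCCCIX = 3309, so the previous integer is 3309 - 1 = 3308

MMMCCCVIII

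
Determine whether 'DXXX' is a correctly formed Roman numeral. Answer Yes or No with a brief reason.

'DXXX': Check the rules: uses only the symbols I, V, X, L, C, D, M; no symbol is repeated more than three times in a row; V, L and D each appear at most once; no smaller symbol precedes a larger one (values never increase from left to right). Value: D (500) + X (10) + X (10) + X (10) = 530. So it is a valid standard Roman numeral.

Yes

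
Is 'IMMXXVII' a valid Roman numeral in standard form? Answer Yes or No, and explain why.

'IMMXXVII': Invalid subtractive combination: IM

No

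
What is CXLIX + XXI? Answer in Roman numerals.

CXLIX = 149
XXI = 21
149 + 21 = 170

CLXX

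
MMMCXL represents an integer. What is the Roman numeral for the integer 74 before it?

MMMCXL = 3140
3140 - 74 = 3066

MMMLXVI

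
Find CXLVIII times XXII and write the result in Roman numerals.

CXLVIII = 148
XXII = 22
148 × 22 = 3256

MMMCCLVI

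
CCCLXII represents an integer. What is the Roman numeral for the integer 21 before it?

CCCLXII = 362
362 - 21 = 341

CCCXLI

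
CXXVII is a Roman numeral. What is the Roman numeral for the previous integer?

CXXVII = 127; previous is 126

CXXVI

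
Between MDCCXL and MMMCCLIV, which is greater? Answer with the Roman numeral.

MDCCXL = 1740
MMMCCLIV = 3254
3254 is larger

MMMCCLIV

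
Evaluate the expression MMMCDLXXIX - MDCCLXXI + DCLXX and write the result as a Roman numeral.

MMMCDLXXIX = 3479, MDCCLXXI = 1771, DCLXX = 670
3479 - 1771 = 1708
1708 + 670 = 2378

MMCCCLXXVIII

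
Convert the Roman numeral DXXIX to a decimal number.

DXXIX: D=500, X=10, X=10, IX=9
500 + 10 + 10 + 9 = 529

529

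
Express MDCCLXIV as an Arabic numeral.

MDCCLXIV: M=1000, D=500, C=100, C=100, L=50, X=10, IV=4
1000 + 500 + 100 + 100 + 50 + 10 + 4 = 1764

1764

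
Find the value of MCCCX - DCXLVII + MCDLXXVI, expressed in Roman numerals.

MCCCX = 1310, DCXLVII = 647, MCDLXXVI = 1476
1310 - 647 = 663
663 + 1476 = 2139

MMCXXXIX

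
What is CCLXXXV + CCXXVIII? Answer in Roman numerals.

CCLXXXV = 285
CCXXVIII = 228
285 + 228 = 513

DXIII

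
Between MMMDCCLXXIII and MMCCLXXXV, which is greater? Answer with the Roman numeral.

MMMDCCLXXIII = 3773
MMCCLXXXV = 2285
3773 is larger

MMMDCCLXXIII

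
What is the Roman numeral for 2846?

Convert 2846 to Roman numerals:
  2846 contains 2×1000 (MM)
  846 contains 1×500 (D)
  346 contains 3×100 (CCC)
  46 contains 1×40 (XL)
  6 contains 1×5 (V)
  1 contains 1×1 (I)

MMDCCCXLVI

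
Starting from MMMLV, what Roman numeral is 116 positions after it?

MMMLV = 3055
3055 + 116 = 3171

MMMCLXXI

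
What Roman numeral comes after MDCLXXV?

MDCLXXV = 1675; next is 1676

MDCLXXVI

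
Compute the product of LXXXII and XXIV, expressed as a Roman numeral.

LXXXII = 82
XXIV = 24
82 × 24 = 1968

MCMLXVIII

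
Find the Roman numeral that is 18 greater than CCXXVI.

CCXXVI = 226
226 + 18 = 244

CCXLIV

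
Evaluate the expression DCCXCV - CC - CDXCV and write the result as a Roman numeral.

DCCXCV = 795, CC = 200, CDXCV = 495
795 - 200 = 595
595 - 495 = 100

C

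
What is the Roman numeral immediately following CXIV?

CXIV = 114, so the next integer is 114 + 1 = 115

CXV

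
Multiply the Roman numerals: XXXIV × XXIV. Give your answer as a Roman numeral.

XXXIV = 34
XXIV = 24
34 × 24 = 816

DCCCXVI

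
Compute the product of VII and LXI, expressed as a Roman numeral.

VII = 7
LXI = 61
7 × 61 = 427

CDXXVII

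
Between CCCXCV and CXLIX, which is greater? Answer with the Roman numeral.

CCCXCV = 395
CXLIX = 149
395 is larger

CCCXCV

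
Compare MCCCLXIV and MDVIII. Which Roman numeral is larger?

MCCCLXIV = 1364
MDVIII = 1508
1508 is larger

MDVIII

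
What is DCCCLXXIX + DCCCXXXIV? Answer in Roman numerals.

DCCCLXXIX = 879
DCCCXXXIV = 834
879 + 834 = 1713

MDCCXIII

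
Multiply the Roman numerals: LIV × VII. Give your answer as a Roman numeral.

LIV = 54
VII = 7
54 × 7 = 378

CCCLXXVIII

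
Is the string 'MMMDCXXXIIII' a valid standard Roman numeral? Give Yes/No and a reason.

'MMMDCXXXIIII': More than 3 consecutive I's

No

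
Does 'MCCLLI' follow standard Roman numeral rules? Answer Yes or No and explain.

'MCCLLI': L should not appear more than once

No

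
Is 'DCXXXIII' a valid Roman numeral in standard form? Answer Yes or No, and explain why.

'DCXXXIII': Check the rules: uses only the symbols I, V, X, L, C, D, M; no symbol is repeated more than three times in a row; V, L and D each appear at most once; no smaller symbol precedes a larger one (values never increase from left to right). Value: D (500) + C (100) + X (10) + X (10) + X (10) + I (1) + I (1) + I (1) = 633. So it is a valid standard Roman numeral.

Yes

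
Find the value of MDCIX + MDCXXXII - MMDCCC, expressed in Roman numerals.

MDCIX = 1609, MDCXXXII = 1632, MMDCCC = 2800
1609 + 1632 = 3241
3241 - 2800 = 441

CDXLI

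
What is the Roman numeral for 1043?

Convert 1043 to Roman numerals:
  1043 contains 1×1000 (M)
  43 contains 1×40 (XL)
  3 contains 3×1 (III)

MXLIII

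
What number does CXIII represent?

CXIII: C=100, X=10, I=1, I=1, I=1
100 + 10 + 1 + 1 + 1 = 113

113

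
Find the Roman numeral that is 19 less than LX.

LX = 60
60 - 19 = 41

XLI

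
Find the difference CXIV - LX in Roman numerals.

CXIV = 114
LX = 60
114 - 60 = 54

LIV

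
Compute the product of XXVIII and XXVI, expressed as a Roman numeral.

XXVIII = 28
XXVI = 26
28 × 26 = 728

DCCXXVIII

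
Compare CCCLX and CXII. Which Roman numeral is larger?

CCCLX = 360
CXII = 112
360 is larger

CCCLX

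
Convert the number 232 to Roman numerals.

Convert 232 to Roman numerals:
  232 contains 2×100 (CC)
  32 contains 3×10 (XXX)
  2 contains 2×1 (II)

CCXXXII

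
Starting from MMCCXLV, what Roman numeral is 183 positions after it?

MMCCXLV = 2245
2245 + 183 = 2428

MMCDXXVIII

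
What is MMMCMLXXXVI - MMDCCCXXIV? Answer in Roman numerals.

MMMCMLXXXVI = 3986
MMDCCCXXIV = 2824
3986 - 2824 = 1162

MCLXII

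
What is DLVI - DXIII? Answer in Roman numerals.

DLVI = 556
DXIII = 513
556 - 513 = 43

XLIII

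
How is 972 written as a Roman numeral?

Convert 972 to Roman numerals:
  972 contains 1×900 (CM)
  72 contains 1×50 (L)
  22 contains 2×10 (XX)
  2 contains 2×1 (II)

CMLXXII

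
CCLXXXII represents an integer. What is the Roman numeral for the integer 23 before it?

CCLXXXII = 282
282 - 23 = 259

CCLIX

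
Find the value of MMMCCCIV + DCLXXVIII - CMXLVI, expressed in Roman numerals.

MMMCCCIV = 3304, DCLXXVIII = 678, CMXLVI = 946
3304 + 678 = 3982
3982 - 946 = 3036

MMMXXXVI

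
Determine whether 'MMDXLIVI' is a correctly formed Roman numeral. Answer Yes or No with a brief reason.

'MMDXLIVI': I cannot come right after the subtractive pair IV: once I is subtracted in IV, the next symbol must be smaller than I

No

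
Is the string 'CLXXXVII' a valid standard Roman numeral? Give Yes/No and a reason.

'CLXXXVII': Check the rules: uses only the symbols I, V, X, L, C, D, M; no symbol is repeated more than three times in a row; V, L and D each appear at most once; no smaller symbol precedes a larger one (values never increase from left to right). Value: C (100) + L (50) + X (10) + X (10) + X (10) + V (5) + I (1) + I (1) = 187. So it is a valid standard Roman numeral.

Yes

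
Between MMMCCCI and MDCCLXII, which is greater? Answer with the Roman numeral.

MMMCCCI = 3301
MDCCLXII = 1762
3301 is larger

MMMCCCI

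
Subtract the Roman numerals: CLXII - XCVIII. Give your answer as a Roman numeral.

CLXII = 162
XCVIII = 98
162 - 98 = 64

LXIV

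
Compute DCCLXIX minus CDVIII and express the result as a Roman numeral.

DCCLXIX = 769
CDVIII = 408
769 - 408 = 361

CCCLXI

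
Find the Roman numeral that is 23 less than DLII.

DLII = 552
552 - 23 = 529

DXXIX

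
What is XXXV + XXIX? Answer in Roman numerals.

XXXV = 35
XXIX = 29
35 + 29 = 64

LXIV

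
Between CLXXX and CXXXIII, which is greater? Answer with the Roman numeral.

CLXXX = 180
CXXXIII = 133
180 is larger

CLXXX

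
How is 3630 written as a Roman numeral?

Convert 3630 to Roman numerals:
  3630 contains 3×1000 (MMM)
  630 contains 1×500 (D)
  130 contains 1×100 (C)
  30 contains 3×10 (XXX)

MMMDCXXX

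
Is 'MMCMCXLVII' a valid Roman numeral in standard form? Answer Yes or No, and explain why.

'MMCMCXLVII': C cannot come right after the subtractive pair CM: once C is subtracted in CM, the next symbol must be smaller than C

No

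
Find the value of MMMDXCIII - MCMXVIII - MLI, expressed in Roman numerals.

MMMDXCIII = 3593, MCMXVIII = 1918, MLI = 1051
3593 - 1918 = 1675
1675 - 1051 = 624

DCXXIV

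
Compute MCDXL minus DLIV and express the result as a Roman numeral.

MCDXL = 1440
DLIV = 554
1440 - 554 = 886

DCCCLXXXVI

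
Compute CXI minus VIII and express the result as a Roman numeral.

CXI = 111
VIII = 8
111 - 8 = 103

CIII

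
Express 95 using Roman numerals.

Convert 95 to Roman numerals:
  95 contains 1×90 (XC)
  5 contains 1×5 (V)

XCV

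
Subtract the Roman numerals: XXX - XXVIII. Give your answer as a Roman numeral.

XXX = 30
XXVIII = 28
30 - 28 = 2

II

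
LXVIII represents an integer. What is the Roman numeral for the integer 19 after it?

LXVIII = 68
68 + 19 = 87

LXXXVII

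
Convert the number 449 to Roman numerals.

Convert 449 to Roman numerals:
  449 contains 1×400 (CD)
  49 contains 1×40 (XL)
  9 contains 1×9 (IX)

CDXLIX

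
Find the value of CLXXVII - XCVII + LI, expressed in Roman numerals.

CLXXVII = 177, XCVII = 97, LI = 51
177 - 97 = 80
80 + 51 = 131

CXXXI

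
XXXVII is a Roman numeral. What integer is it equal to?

XXXVII: X=10, X=10, X=10, V=5, I=1, I=1
10 + 10 + 10 + 5 + 1 + 1 = 37

37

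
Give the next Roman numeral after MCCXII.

MCCXII = 1212, so the next integer is 1212 + 1 = 1213

MCCXIII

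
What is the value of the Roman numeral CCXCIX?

CCXCIX: C=100, C=100, XC=90, IX=9
100 + 100 + 90 + 9 = 299

299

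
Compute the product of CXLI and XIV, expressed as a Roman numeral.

CXLI = 141
XIV = 14
141 × 14 = 1974

MCMLXXIV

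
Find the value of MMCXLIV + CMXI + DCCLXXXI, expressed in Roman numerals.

MMCXLIV = 2144, CMXI = 911, DCCLXXXI = 781
2144 + 911 = 3055
3055 + 781 = 3836

MMMDCCCXXXVI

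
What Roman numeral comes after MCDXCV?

MCDXCV = 1495, so the next integer is 1495 + 1 = 1496

MCDXCVI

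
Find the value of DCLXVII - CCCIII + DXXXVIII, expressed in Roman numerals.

DCLXVII = 667, CCCIII = 303, DXXXVIII = 538
667 - 303 = 364
364 + 538 = 902

CMII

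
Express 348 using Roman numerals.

Convert 348 to Roman numerals:
  348 contains 3×100 (CCC)
  48 contains 1×40 (XL)
  8 contains 1×5 (V)
  3 contains 3×1 (III)

CCCXLVIII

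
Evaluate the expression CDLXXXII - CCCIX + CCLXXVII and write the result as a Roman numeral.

CDLXXXII = 482, CCCIX = 309, CCLXXVII = 277
482 - 309 = 173
173 + 277 = 450

CDL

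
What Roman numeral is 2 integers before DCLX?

DCLX = 660
660 - 2 = 658

DCLVIII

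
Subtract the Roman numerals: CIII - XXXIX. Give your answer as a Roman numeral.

CIII = 103
XXXIX = 39
103 - 39 = 64

LXIV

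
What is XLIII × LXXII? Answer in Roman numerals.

XLIII = 43
LXXII = 72
43 × 72 = 3096

MMMXCVI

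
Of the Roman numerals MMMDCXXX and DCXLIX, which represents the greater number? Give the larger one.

MMMDCXXX = 3630
DCXLIX = 649
3630 is larger

MMMDCXXX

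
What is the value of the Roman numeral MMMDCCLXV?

MMMDCCLXV: M=1000, M=1000, M=1000, D=500, C=100, C=100, L=50, X=10, V=5
1000 + 1000 + 1000 + 500 + 100 + 100 + 50 + 10 + 5 = 3765

3765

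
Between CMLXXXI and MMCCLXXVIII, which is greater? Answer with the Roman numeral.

CMLXXXI = 981
MMCCLXXVIII = 2278
2278 is larger

MMCCLXXVIII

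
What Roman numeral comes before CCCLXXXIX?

CCCLXXXIX = 389; previous is 388

CCCLXXXVIII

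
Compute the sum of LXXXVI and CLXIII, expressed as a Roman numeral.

LXXXVI = 86
CLXIII = 163
86 + 163 = 249

CCXLIX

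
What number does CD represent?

CD: CD=400

400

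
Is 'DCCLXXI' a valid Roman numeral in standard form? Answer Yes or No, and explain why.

'DCCLXXI': Check the rules: uses only the symbols I, V, X, L, C, D, M; no symbol is repeated more than three times in a row; V, L and D each appear at most once; no smaller symbol precedes a larger one (values never increase from left to right). Value: D (500) + C (100) + C (100) + L (50) + X (10) + X (10) + I (1) = 771. So it is a valid standard Roman numeral.

Yes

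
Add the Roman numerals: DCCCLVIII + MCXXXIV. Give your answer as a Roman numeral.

DCCCLVIII = 858
MCXXXIV = 1134
858 + 1134 = 1992

MCMXCII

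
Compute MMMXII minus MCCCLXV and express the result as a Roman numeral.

MMMXII = 3012
MCCCLXV = 1365
3012 - 1365 = 1647

MDCXLVII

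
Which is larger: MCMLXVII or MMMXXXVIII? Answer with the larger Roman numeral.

MCMLXVII = 1967
MMMXXXVIII = 3038
3038 is larger

MMMXXXVIII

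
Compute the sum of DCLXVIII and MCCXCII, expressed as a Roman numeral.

DCLXVIII = 668
MCCXCII = 1292
668 + 1292 = 1960

MCMLX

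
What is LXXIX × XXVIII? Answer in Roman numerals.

LXXIX = 79
XXVIII = 28
79 × 28 = 2212

MMCCXII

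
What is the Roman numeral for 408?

Convert 408 to Roman numerals:
  408 contains 1×400 (CD)
  8 contains 1×5 (V)
  3 contains 3×1 (III)

CDVIII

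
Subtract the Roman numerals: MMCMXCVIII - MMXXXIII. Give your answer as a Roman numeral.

MMCMXCVIII = 2998
MMXXXIII = 2033
2998 - 2033 = 965

CMLXV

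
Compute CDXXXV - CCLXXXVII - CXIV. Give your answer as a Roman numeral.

CDXXXV = 435, CCLXXXVII = 287, CXIV = 114
435 - 287 = 148
148 - 114 = 34

XXXIV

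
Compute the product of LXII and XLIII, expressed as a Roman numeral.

LXII = 62
XLIII = 43
62 × 43 = 2666

MMDCLXVI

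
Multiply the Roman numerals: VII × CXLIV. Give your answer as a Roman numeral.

VII = 7
CXLIV = 144
7 × 144 = 1008

MVIII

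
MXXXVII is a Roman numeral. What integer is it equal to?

MXXXVII: M=1000, X=10, X=10, X=10, V=5, I=1, I=1
1000 + 10 + 10 + 10 + 5 + 1 + 1 = 1037

1037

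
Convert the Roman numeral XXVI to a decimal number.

XXVI: X=10, X=10, V=5, I=1
10 + 10 + 5 + 1 = 26

26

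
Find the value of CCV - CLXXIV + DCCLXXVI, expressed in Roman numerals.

CCV = 205, CLXXIV = 174, DCCLXXVI = 776
205 - 174 = 31
31 + 776 = 807

DCCCVII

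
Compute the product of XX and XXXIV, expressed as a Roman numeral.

XX = 20
XXXIV = 34
20 × 34 = 680

DCLXXX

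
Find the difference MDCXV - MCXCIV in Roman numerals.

MDCXV = 1615
MCXCIV = 1194
1615 - 1194 = 421

CDXXI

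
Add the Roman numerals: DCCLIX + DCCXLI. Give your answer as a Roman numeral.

DCCLIX = 759
DCCXLI = 741
759 + 741 = 1500

MD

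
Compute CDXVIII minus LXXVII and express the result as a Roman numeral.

CDXVIII = 418
LXXVII = 77
418 - 77 = 341

CCCXLI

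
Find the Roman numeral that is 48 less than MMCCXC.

MMCCXC = 2290
2290 - 48 = 2242

MMCCXLII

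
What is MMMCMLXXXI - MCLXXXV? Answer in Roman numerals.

MMMCMLXXXI = 3981
MCLXXXV = 1185
3981 - 1185 = 2796

MMDCCXCVI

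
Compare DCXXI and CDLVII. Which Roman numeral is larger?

DCXXI = 621
CDLVII = 457
621 is larger

DCXXI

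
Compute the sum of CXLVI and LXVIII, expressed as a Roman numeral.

CXLVI = 146
LXVIII = 68
146 + 68 = 214

CCXIV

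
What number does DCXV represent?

DCXV: D=500, C=100, X=10, V=5
500 + 100 + 10 + 5 = 615

615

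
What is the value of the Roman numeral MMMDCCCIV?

MMMDCCCIV: M=1000, M=1000, M=1000, D=500, C=100, C=100, C=100, IV=4
1000 + 1000 + 1000 + 500 + 100 + 100 + 100 + 4 = 3804

3804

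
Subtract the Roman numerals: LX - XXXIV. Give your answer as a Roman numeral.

LX = 60
XXXIV = 34
60 - 34 = 26

XXVI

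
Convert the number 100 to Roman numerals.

Convert 100 to Roman numerals:
  100 contains 1×100 (C)

C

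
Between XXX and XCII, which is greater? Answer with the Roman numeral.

XXX = 30
XCII = 92
92 is larger

XCII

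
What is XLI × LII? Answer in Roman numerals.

XLI = 41
LII = 52
41 × 52 = 2132

MMCXXXII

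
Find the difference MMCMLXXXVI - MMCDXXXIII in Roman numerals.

MMCMLXXXVI = 2986
MMCDXXXIII = 2433
2986 - 2433 = 553

DLIII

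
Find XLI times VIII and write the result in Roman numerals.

XLI = 41
VIII = 8
41 × 8 = 328

CCCXXVIII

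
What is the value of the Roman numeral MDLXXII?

MDLXXII: M=1000, D=500, L=50, X=10, X=10, I=1, I=1
1000 + 500 + 50 + 10 + 10 + 1 + 1 = 1572

1572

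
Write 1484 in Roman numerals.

Convert 1484 to Roman numerals:
  1484 contains 1×1000 (M)
  484 contains 1×400 (CD)
  84 contains 1×50 (L)
  34 contains 3×10 (XXX)
  4 contains 1×4 (IV)

MCDLXXXIV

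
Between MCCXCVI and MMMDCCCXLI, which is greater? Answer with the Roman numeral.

MCCXCVI = 1296
MMMDCCCXLI = 3841
3841 is larger

MMMDCCCXLI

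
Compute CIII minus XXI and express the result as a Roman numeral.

CIII = 103
XXI = 21
103 - 21 = 82

LXXXII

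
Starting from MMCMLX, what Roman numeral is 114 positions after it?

MMCMLX = 2960
2960 + 114 = 3074

MMMLXXIV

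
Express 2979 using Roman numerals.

Convert 2979 to Roman numerals:
  2979 contains 2×1000 (MM)
  979 contains 1×900 (CM)
  79 contains 1×50 (L)
  29 contains 2×10 (XX)
  9 contains 1×9 (IX)

MMCMLXXIX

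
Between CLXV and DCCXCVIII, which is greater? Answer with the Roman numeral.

CLXV = 165
DCCXCVIII = 798
798 is larger

DCCXCVIII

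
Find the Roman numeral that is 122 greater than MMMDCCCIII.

MMMDCCCIII = 3803
3803 + 122 = 3925

MMMCMXXV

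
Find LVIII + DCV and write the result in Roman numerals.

LVIII = 58
DCV = 605
58 + 605 = 663

DCLXIII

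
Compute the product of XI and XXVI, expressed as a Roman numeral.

XI = 11
XXVI = 26
11 × 26 = 286

CCLXXXVI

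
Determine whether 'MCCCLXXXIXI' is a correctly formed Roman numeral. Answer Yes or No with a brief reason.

'MCCCLXXXIXI': I cannot come right after the subtractive pair IX: once I is subtracted in IX, the next symbol must be smaller than I

No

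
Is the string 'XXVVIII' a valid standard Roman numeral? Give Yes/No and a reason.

'XXVVIII': V should not appear more than once

No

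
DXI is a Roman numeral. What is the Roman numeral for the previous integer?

DXI = 511, so the previous integer is 511 - 1 = 510

DX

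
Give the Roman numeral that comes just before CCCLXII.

CCCLXII = 362; previous is 361

CCCLXI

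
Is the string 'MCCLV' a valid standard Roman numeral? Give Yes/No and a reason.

'MCCLV': Check the rules: uses only the symbols I, V, X, L, C, D, M; no symbol is repeated more than three times in a row; V, L and D each appear at most once; no smaller symbol precedes a larger one (values never increase from left to right). Value: M (1000) + C (100) + C (100) + L (50) + V (5) = 1255. So it is a valid standard Roman numeral.

Yes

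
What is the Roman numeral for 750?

Convert 750 to Roman numerals:
  750 contains 1×500 (D)
  250 contains 2×100 (CC)
  50 contains 1×50 (L)

DCCL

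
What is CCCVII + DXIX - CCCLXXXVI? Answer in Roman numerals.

CCCVII = 307, DXIX = 519, CCCLXXXVI = 386
307 + 519 = 826
826 - 386 = 440

CDXL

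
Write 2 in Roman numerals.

Convert 2 to Roman numerals:
  2 contains 2×1 (II)

II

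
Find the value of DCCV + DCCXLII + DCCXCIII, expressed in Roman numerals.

DCCV = 705, DCCXLII = 742, DCCXCIII = 793
705 + 742 = 1447
1447 + 793 = 2240

MMCCXL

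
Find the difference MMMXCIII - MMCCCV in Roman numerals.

MMMXCIII = 3093
MMCCCV = 2305
3093 - 2305 = 788

DCCLXXXVIII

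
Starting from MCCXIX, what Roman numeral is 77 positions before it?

MCCXIX = 1219
1219 - 77 = 1142

MCXLII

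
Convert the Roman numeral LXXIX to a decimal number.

LXXIX: L=50, X=10, X=10, IX=9
50 + 10 + 10 + 9 = 79

79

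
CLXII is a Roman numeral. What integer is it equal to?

CLXII: C=100, L=50, X=10, I=1, I=1
100 + 50 + 10 + 1 + 1 = 162

162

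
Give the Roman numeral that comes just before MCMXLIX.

MCMXLIX = 1949, so the previous integer is 1949 - 1 = 1948

MCMXLVIII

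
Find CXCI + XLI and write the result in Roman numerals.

CXCI = 191
XLI = 41
191 + 41 = 232

CCXXXII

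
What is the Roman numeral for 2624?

Convert 2624 to Roman numerals:
  2624 contains 2×1000 (MM)
  624 contains 1×500 (D)
  124 contains 1×100 (C)
  24 contains 2×10 (XX)
  4 contains 1×4 (IV)

MMDCXXIV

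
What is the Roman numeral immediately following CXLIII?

CXLIII = 143, so the next integer is 143 + 1 = 144

CXLIV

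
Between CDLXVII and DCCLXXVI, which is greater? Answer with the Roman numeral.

CDLXVII = 467
DCCLXXVI = 776
776 is larger

DCCLXXVI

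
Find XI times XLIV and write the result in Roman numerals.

XI = 11
XLIV = 44
11 × 44 = 484

CDLXXXIV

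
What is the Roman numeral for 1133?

Convert 1133 to Roman numerals:
  1133 contains 1×1000 (M)
  133 contains 1×100 (C)
  33 contains 3×10 (XXX)
  3 contains 3×1 (III)

MCXXXIII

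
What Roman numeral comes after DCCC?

DCCC = 800, so the next integer is 800 + 1 = 801

DCCCI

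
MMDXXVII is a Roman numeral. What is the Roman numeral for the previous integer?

MMDXXVII = 2527, so the previous integer is 2527 - 1 = 2526

MMDXXVI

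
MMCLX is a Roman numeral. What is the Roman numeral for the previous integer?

MMCLX = 2160, so the previous integer is 2160 - 1 = 2159

MMCLIX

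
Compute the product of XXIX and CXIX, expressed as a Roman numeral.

XXIX = 29
CXIX = 119
29 × 119 = 3451

MMMCDLI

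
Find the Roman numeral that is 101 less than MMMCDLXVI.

MMMCDLXVI = 3466
3466 - 101 = 3365

MMMCCCLXV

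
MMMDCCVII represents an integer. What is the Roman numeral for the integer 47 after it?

MMMDCCVII = 3707
3707 + 47 = 3754

MMMDCCLIV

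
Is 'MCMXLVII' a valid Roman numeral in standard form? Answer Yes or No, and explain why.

'MCMXLVII': Check the rules: uses only the symbols I, V, X, L, C, D, M; no symbol is repeated more than three times in a row; V, L and D each appear at most once; the only places a smaller symbol precedes a larger one are the allowed subtractive pairs CM, XL, the symbol right after such a pair (if any) is smaller than the pair's first symbol, and otherwise the values never increase from left to right. Value: M (1000) + CM (900) + XL (40) + V (5) + I (1) + I (1) = 1947. So it is a valid standard Roman numeral.

Yes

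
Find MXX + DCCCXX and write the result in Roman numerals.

MXX = 1020
DCCCXX = 820
1020 + 820 = 1840

MDCCCXL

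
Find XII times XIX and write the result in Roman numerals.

XII = 12
XIX = 19
12 × 19 = 228

CCXXVIII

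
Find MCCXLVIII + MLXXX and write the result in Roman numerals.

MCCXLVIII = 1248
MLXXX = 1080
1248 + 1080 = 2328

MMCCCXXVIII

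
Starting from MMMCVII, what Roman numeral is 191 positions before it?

MMMCVII = 3107
3107 - 191 = 2916

MMCMXVI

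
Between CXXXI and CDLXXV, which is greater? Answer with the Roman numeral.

CXXXI = 131
CDLXXV = 475
475 is larger

CDLXXV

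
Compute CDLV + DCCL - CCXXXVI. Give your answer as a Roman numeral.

CDLV = 455, DCCL = 750, CCXXXVI = 236
455 + 750 = 1205
1205 - 236 = 969

CMLXIX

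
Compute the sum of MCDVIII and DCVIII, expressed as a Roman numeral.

MCDVIII = 1408
DCVIII = 608
1408 + 608 = 2016

MMXVI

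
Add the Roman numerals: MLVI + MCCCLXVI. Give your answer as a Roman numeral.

MLVI = 1056
MCCCLXVI = 1366
1056 + 1366 = 2422

MMCDXXII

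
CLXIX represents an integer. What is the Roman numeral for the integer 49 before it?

CLXIX = 169
169 - 49 = 120

CXX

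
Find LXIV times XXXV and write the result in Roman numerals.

LXIV = 64
XXXV = 35
64 × 35 = 2240

MMCCXL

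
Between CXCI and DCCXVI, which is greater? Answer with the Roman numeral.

CXCI = 191
DCCXVI = 716
716 is larger

DCCXVI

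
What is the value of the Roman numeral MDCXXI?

MDCXXI: M=1000, D=500, C=100, X=10, X=10, I=1
1000 + 500 + 100 + 10 + 10 + 1 = 1621

1621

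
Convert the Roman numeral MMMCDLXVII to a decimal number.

MMMCDLXVII: M=1000, M=1000, M=1000, CD=400, L=50, X=10, V=5, I=1, I=1
1000 + 1000 + 1000 + 400 + 50 + 10 + 5 + 1 + 1 = 3467

3467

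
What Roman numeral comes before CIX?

CIX = 109; previous is 108

CVIII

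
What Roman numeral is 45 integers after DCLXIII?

DCLXIII = 663
663 + 45 = 708

DCCVIII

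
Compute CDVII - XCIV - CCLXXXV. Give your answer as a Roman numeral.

CDVII = 407, XCIV = 94, CCLXXXV = 285
407 - 94 = 313
313 - 285 = 28

XXVIII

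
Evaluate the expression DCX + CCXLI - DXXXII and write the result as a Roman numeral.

DCX = 610, CCXLI = 241, DXXXII = 532
610 + 241 = 851
851 - 532 = 319

CCCXIX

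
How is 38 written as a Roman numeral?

Convert 38 to Roman numerals:
  38 contains 3×10 (XXX)
  8 contains 1×5 (V)
  3 contains 3×1 (III)

XXXVIII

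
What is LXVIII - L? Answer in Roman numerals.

LXVIII = 68
L = 50
68 - 50 = 18

XVIII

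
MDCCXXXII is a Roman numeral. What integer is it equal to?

MDCCXXXII: M=1000, D=500, C=100, C=100, X=10, X=10, X=10, I=1, I=1
1000 + 500 + 100 + 100 + 10 + 10 + 10 + 1 + 1 = 1732

1732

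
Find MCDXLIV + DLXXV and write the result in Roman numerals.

MCDXLIV = 1444
DLXXV = 575
1444 + 575 = 2019

MMXIX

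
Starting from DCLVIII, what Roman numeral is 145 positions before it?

DCLVIII = 658
658 - 145 = 513

DXIII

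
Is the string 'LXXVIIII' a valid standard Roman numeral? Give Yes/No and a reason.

'LXXVIIII': More than 3 consecutive I's

No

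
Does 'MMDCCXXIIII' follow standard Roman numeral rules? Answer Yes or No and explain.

'MMDCCXXIIII': More than 3 consecutive I's

No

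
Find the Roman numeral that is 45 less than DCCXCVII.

DCCXCVII = 797
797 - 45 = 752

DCCLII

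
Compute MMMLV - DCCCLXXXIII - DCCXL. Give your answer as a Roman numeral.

MMMLV = 3055, DCCCLXXXIII = 883, DCCXL = 740
3055 - 883 = 2172
2172 - 740 = 1432

MCDXXXII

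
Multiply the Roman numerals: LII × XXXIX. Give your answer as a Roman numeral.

LII = 52
XXXIX = 39
52 × 39 = 2028

MMXXVIII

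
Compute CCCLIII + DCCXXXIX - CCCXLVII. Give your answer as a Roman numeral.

CCCLIII = 353, DCCXXXIX = 739, CCCXLVII = 347
353 + 739 = 1092
1092 - 347 = 745

DCCXLV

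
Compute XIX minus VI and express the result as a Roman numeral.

XIX = 19
VI = 6
19 - 6 = 13

XIII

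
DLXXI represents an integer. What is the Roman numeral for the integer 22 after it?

DLXXI = 571
571 + 22 = 593

DXCIII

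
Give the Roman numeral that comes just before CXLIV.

CXLIV = 144, so the previous integer is 144 - 1 = 143

CXLIII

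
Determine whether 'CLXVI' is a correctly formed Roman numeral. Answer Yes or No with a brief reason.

'CLXVI': Check the rules: uses only the symbols I, V, X, L, C, D, M; no symbol is repeated more than three times in a row; V, L and D each appear at most once; no smaller symbol precedes a larger one (values never increase from left to right). Value: C (100) + L (50) + X (10) + V (5) + I (1) = 166. So it is a valid standard Roman numeral.

Yes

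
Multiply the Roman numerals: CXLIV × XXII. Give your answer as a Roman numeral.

CXLIV = 144
XXII = 22
144 × 22 = 3168

MMMCLXVIII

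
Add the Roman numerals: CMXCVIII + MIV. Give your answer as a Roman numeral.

CMXCVIII = 998
MIV = 1004
998 + 1004 = 2002

MMII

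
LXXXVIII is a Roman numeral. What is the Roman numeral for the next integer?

LXXXVIII = 88, so the next integer is 88 + 1 = 89

LXXXIX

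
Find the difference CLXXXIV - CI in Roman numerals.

CLXXXIV = 184
CI = 101
184 - 101 = 83

LXXXIII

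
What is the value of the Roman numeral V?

V: V=5

5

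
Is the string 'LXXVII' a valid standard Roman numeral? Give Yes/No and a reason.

'LXXVII': Check the rules: uses only the symbols I, V, X, L, C, D, M; no symbol is repeated more than three times in a row; V, L and D each appear at most once; no smaller symbol precedes a larger one (values never increase from left to right). Value: L (50) + X (10) + X (10) + V (5) + I (1) + I (1) = 77. So it is a valid standard Roman numeral.

Yes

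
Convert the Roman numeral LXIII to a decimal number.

LXIII: L=50, X=10, I=1, I=1, I=1
50 + 10 + 1 + 1 + 1 = 63

63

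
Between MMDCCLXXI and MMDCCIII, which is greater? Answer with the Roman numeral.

MMDCCLXXI = 2771
MMDCCIII = 2703
2771 is larger

MMDCCLXXI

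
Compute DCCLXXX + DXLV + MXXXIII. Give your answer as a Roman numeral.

DCCLXXX = 780, DXLV = 545, MXXXIII = 1033
780 + 545 = 1325
1325 + 1033 = 2358

MMCCCLVIII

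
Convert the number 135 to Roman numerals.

Convert 135 to Roman numerals:
  135 contains 1×100 (C)
  35 contains 3×10 (XXX)
  5 contains 1×5 (V)

CXXXV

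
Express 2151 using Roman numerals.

Convert 2151 to Roman numerals:
  2151 contains 2×1000 (MM)
  151 contains 1×100 (C)
  51 contains 1×50 (L)
  1 contains 1×1 (I)

MMCLI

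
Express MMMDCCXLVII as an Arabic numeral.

MMMDCCXLVII: M=1000, M=1000, M=1000, D=500, C=100, C=100, XL=40, V=5, I=1, I=1
1000 + 1000 + 1000 + 500 + 100 + 100 + 40 + 5 + 1 + 1 = 3747

3747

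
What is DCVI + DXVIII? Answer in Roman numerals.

DCVI = 606
DXVIII = 518
606 + 518 = 1124

MCXXIV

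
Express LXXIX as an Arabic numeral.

LXXIX: L=50, X=10, X=10, IX=9
50 + 10 + 10 + 9 = 79

79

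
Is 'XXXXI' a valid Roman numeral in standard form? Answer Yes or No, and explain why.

'XXXXI': More than 3 consecutive X's

No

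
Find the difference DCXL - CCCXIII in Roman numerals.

DCXL = 640
CCCXIII = 313
640 - 313 = 327

CCCXXVII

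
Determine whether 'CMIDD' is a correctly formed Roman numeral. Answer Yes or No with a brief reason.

'CMIDD': D should not appear more than once

No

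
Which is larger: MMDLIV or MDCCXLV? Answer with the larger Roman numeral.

MMDLIV = 2554
MDCCXLV = 1745
2554 is larger

MMDLIV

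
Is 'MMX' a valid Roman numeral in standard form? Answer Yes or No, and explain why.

'MMX': Check the rules: uses only the symbols I, V, X, L, C, D, M; no symbol is repeated more than three times in a row; V, L and D each appear at most once; no smaller symbol precedes a larger one (values never increase from left to right). Value: M (1000) + M (1000) + X (10) = 2010. So it is a valid standard Roman numeral.

Yes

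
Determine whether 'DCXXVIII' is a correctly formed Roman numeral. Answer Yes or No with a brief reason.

'DCXXVIII': Check the rules: uses only the symbols I, V, X, L, C, D, M; no symbol is repeated more than three times in a row; V, L and D each appear at most once; no smaller symbol precedes a larger one (values never increase from left to right). Value: D (500) + C (100) + X (10) + X (10) + V (5) + I (1) + I (1) + I (1) = 628. So it is a valid standard Roman numeral.

Yes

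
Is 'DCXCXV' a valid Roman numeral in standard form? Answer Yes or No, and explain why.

'DCXCXV': X cannot come right after the subtractive pair XC: once X is subtracted in XC, the next symbol must be smaller than X

No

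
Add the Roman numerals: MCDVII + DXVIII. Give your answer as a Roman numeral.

MCDVII = 1407
DXVIII = 518
1407 + 518 = 1925

MCMXXV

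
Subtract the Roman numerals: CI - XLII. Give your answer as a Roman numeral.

CI = 101
XLII = 42
101 - 42 = 59

LIX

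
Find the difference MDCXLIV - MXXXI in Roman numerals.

MDCXLIV = 1644
MXXXI = 1031
1644 - 1031 = 613

DCXIII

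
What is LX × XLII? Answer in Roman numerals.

LX = 60
XLII = 42
60 × 42 = 2520

MMDXX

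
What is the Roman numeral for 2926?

Convert 2926 to Roman numerals:
  2926 contains 2×1000 (MM)
  926 contains 1×900 (CM)
  26 contains 2×10 (XX)
  6 contains 1×5 (V)
  1 contains 1×1 (I)

MMCMXXVI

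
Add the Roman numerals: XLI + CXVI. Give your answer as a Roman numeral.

XLI = 41
CXVI = 116
41 + 116 = 157

CLVII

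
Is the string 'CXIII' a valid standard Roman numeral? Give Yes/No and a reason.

'CXIII': Check the rules: uses only the symbols I, V, X, L, C, D, M; no symbol is repeated more than three times in a row; V, L and D each appear at most once; no smaller symbol precedes a larger one (values never increase from left to right). Value: C (100) + X (10) + I (1) + I (1) + I (1) = 113. So it is a valid standard Roman numeral.

Yes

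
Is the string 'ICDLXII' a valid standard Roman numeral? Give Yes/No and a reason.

'ICDLXII': Invalid subtractive combination: IC

No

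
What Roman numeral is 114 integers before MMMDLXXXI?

MMMDLXXXI = 3581
3581 - 114 = 3467

MMMCDLXVII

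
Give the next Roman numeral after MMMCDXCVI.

MMMCDXCVI = 3496, so the next integer is 3496 + 1 = 3497

MMMCDXCVII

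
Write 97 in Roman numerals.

Convert 97 to Roman numerals:
  97 contains 1×90 (XC)
  7 contains 1×5 (V)
  2 contains 2×1 (II)

XCVII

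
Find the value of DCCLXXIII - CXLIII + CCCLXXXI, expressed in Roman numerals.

DCCLXXIII = 773, CXLIII = 143, CCCLXXXI = 381
773 - 143 = 630
630 + 381 = 1011

MXI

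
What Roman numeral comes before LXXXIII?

LXXXIII = 83; previous is 82

LXXXII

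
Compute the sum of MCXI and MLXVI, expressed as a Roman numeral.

MCXI = 1111
MLXVI = 1066
1111 + 1066 = 2177

MMCLXXVII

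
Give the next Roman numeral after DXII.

DXII = 512; next is 513

DXIII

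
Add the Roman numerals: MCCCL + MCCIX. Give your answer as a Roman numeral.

MCCCL = 1350
MCCIX = 1209
1350 + 1209 = 2559

MMDLIX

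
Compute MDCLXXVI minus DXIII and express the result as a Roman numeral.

MDCLXXVI = 1676
DXIII = 513
1676 - 513 = 1163

MCLXIII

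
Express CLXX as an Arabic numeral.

CLXX: C=100, L=50, X=10, X=10
100 + 50 + 10 + 10 = 170

170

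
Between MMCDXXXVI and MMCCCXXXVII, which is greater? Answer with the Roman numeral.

MMCDXXXVI = 2436
MMCCCXXXVII = 2337
2436 is larger

MMCDXXXVI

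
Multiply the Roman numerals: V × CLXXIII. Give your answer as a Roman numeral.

V = 5
CLXXIII = 173
5 × 173 = 865

DCCCLXV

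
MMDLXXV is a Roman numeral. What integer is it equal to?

MMDLXXV: M=1000, M=1000, D=500, L=50, X=10, X=10, V=5
1000 + 1000 + 500 + 50 + 10 + 10 + 5 = 2575

2575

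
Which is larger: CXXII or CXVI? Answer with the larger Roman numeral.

CXXII = 122
CXVI = 116
122 is larger

CXXII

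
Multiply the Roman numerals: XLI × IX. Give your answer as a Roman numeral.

XLI = 41
IX = 9
41 × 9 = 369

CCCLXIX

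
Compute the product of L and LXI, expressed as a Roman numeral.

L = 50
LXI = 61
50 × 61 = 3050

MMML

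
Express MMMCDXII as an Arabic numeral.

MMMCDXII: M=1000, M=1000, M=1000, CD=400, X=10, I=1, I=1
1000 + 1000 + 1000 + 400 + 10 + 1 + 1 = 3412

3412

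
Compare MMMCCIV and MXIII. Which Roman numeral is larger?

MMMCCIV = 3204
MXIII = 1013
3204 is larger

MMMCCIV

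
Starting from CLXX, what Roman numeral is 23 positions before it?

CLXX = 170
170 - 23 = 147

CXLVII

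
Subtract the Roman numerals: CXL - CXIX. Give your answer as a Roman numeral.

CXL = 140
CXIX = 119
140 - 119 = 21

XXI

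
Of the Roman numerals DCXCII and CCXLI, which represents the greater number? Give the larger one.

DCXCII = 692
CCXLI = 241
692 is larger

DCXCII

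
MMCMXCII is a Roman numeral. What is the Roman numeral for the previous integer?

MMCMXCII = 2992; previous is 2991

MMCMXCI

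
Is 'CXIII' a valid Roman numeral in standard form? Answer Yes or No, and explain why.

'CXIII': Check the rules: uses only the symbols I, V, X, L, C, D, M; no symbol is repeated more than three times in a row; V, L and D each appear at most once; no smaller symbol precedes a larger one (values never increase from left to right). Value: C (100) + X (10) + I (1) + I (1) + I (1) = 113. So it is a valid standard Roman numeral.

Yes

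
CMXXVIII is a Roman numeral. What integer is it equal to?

CMXXVIII: CM=900, X=10, X=10, V=5, I=1, I=1, I=1
900 + 10 + 10 + 5 + 1 + 1 + 1 = 928

928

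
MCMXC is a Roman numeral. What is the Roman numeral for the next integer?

MCMXC = 1990; next is 1991

MCMXCI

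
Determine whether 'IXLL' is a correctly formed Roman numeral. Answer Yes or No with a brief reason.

'IXLL': L should not appear more than once

No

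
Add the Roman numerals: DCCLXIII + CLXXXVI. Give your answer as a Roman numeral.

DCCLXIII = 763
CLXXXVI = 186
763 + 186 = 949

CMXLIX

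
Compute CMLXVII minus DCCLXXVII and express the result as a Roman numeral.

CMLXVII = 967
DCCLXXVII = 777
967 - 777 = 190

CXC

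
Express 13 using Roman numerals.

Convert 13 to Roman numerals:
  13 contains 1×10 (X)
  3 contains 3×1 (III)

XIII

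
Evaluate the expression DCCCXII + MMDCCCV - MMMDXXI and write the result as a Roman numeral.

DCCCXII = 812, MMDCCCV = 2805, MMMDXXI = 3521
812 + 2805 = 3617
3617 - 3521 = 96

XCVI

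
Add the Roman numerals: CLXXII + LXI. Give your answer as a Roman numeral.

CLXXII = 172
LXI = 61
172 + 61 = 233

CCXXXIII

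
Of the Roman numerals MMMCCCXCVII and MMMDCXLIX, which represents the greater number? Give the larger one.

MMMCCCXCVII = 3397
MMMDCXLIX = 3649
3649 is larger

MMMDCXLIX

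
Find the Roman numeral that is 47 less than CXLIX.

CXLIX = 149
149 - 47 = 102

CII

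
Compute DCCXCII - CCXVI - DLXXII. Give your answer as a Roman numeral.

DCCXCII = 792, CCXVI = 216, DLXXII = 572
792 - 216 = 576
576 - 572 = 4

IV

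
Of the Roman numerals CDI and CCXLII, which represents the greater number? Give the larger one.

CDI = 401
CCXLII = 242
401 is larger

CDI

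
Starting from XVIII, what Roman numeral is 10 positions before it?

XVIII = 18
18 - 10 = 8

VIII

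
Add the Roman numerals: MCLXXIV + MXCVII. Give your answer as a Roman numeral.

MCLXXIV = 1174
MXCVII = 1097
1174 + 1097 = 2271

MMCCLXXI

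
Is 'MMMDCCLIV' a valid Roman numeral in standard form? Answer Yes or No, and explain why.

'MMMDCCLIV': Check the rules: uses only the symbols I, V, X, L, C, D, M; no symbol is repeated more than three times in a row; V, L and D each appear at most once; the only place a smaller symbol precedes a larger one is the allowed subtractive pair IV, the symbol right after such a pair (if any) is smaller than the pair's first symbol, and otherwise the values never increase from left to right. Value: M (1000) + M (1000) + M (1000) + D (500) + C (100) + C (100) + L (50) + IV (4) = 3754. So it is a valid standard Roman numeral.

Yes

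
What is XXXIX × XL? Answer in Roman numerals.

XXXIX = 39
XL = 40
39 × 40 = 1560

MDLX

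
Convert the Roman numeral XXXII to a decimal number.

XXXII: X=10, X=10, X=10, I=1, I=1
10 + 10 + 10 + 1 + 1 = 32

32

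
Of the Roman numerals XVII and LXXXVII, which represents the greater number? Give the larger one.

XVII = 17
LXXXVII = 87
87 is larger

LXXXVII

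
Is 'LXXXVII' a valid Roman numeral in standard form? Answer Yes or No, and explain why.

'LXXXVII': Check the rules: uses only the symbols I, V, X, L, C, D, M; no symbol is repeated more than three times in a row; V, L and D each appear at most once; no smaller symbol precedes a larger one (values never increase from left to right). Value: L (50) + X (10) + X (10) + X (10) + V (5) + I (1) + I (1) = 87. So it is a valid standard Roman numeral.

Yes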